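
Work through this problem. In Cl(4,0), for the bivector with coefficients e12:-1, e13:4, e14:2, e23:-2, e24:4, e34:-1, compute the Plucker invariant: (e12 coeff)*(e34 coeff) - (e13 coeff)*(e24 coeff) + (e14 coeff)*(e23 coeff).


Plucker relation: af - be + cd
a*f = (-1)*(-1) = 1
b*e = 4*4 = 16
c*d = 2*(-2) = -4
af - be + cd = 1 - 16 + (-4)
= -19


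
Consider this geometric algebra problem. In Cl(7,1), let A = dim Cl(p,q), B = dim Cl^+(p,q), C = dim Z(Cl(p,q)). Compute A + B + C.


n = 7 + 1 = 8
Total dim = 2^8 = 256
Even subalgebra dim = 2^7 = 128
n is even, so center dim = 1
Sum = 256 + 128 + 1 = 385


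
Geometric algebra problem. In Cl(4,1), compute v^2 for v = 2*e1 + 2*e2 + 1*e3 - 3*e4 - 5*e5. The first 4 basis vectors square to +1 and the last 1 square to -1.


v^2 = sum of c_i^2 * e_i^2
Positive signature terms (e_i^2 = +1): 2^2 + 2^2 + 1^2 + (-3)^2 = 18
Negative signature terms (e_j^2 = -1): (-5)^2 = 25
v^2 = 18 - 25 = -7


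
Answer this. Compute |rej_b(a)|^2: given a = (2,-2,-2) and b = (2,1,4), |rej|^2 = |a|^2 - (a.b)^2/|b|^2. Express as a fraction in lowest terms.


|a|^2 = 2^2 + (-2)^2 + (-2)^2 = 12
|b|^2 = 2^2 + 1^2 + 4^2 = 21
a . b = 2*2 + (-2)*1 + (-2)*4 = -6
(a.b)^2 = (-6)^2 = 36
|rej|^2 = 12 - 36/21
= (252 - 36)/21
= 216/21
In lowest terms: 72/7


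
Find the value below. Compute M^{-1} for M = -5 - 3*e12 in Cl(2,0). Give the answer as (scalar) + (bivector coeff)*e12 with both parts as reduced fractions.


M = -5 - 3*e12, where e12^2 = -1.
Since M commutes with its reverse ~M = a - b*e12, M * ~M = a^2 - b^2*e12^2 = a^2 + b^2.
So M^{-1} = ~M / (a^2 + b^2) = (a - b*e12)/(a^2 + b^2).
a^2 + b^2 = 25 + 9 = 34
Scalar part = -5/34 = -5/34
Bivector coeff = 3/34 = 3/34
M^{-1} = -5/34 + 3/34*e12


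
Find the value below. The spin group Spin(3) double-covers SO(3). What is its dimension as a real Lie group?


Spin(n) double-covers SO(n); both have Lie algebra so(n) of dimension n(n-1)/2.
n = 3
n(n-1) = 3 * 2 = 6
dim Spin(3) = 6/2 = 3


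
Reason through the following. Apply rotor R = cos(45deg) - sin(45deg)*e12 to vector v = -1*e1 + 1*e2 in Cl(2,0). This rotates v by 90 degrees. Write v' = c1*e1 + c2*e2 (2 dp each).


Rotor R = cos(45deg) - sin(45deg)*e12
Rotation angle theta = 2 * 45 = 90 degrees
v' = R*v*~R rotates v by theta.
cos(90deg) = 0.0000, sin(90deg) = 1.0000
v'_1 = -1*cos(90deg) - 1*sin(90deg)
= -1*0.0000 - 1*1.0000
= -1.00
v'_2 = -1*sin(90deg) + 1*cos(90deg)
= -1*1.0000 + 1*0.0000
= -1.00
v' = -1.00*e1 - 1.00*e2


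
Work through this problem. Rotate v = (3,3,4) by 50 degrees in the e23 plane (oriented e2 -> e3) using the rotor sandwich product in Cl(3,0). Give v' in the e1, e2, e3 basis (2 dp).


Rotor R = cos(25deg) - sin(25deg)*e23
Rotation angle theta = 2 * 25 = 50 degrees in the e23 plane (e2 -> e3).
The component perpendicular to the plane (e1) is invariant: v'_1 = v1 = 3.00
cos(50deg) = 0.6428, sin(50deg) = 0.7660
v'_2 = v2*cos(theta) - v3*sin(theta) = 3*0.6428 - 4*0.7660 = -1.14
v'_3 = v2*sin(theta) + v3*cos(theta) = 3*0.7660 + 4*0.6428 = 4.87
v' = 3.00*e1 - 1.14*e2 + 4.87*e3


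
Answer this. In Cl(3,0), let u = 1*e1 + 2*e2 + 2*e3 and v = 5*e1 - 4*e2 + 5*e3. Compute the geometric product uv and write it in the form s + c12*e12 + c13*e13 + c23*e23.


In Cl(3,0): e_i^2 = 1, e_ie_j = -e_je_i for i != j.
Scalar part = u . v = 1*5 + 2*(-4) + 2*5
= 5 + (-8) + 10 = 7
e12 coeff = 1*(-4) - 2*5 = -4 - 10 = -14
e13 coeff = 1*5 - 2*5 = 5 - 10 = -5
e23 coeff = 2*5 - 2*(-4) = 10 - (-8) = 18
uv = 7 - 14*e12 - 5*e13 + 18*e23


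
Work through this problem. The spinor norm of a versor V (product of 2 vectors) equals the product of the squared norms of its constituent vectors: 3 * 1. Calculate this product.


Spinor norm N(V) = |v1|^2 * |v2|^2 * ... * |v2|^2
= 3 * 1
Running product: 3, 3
N(V) = 3


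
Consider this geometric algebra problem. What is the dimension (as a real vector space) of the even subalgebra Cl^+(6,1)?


Even subalgebra dimension = 2^(n-1)
n = 6 + 1 = 7
2^(7 - 1) = 2^6 = 64
Verification: sum of C(7,k) for even k = 1 + 21 + 35 + 7 = 64
Result = 64


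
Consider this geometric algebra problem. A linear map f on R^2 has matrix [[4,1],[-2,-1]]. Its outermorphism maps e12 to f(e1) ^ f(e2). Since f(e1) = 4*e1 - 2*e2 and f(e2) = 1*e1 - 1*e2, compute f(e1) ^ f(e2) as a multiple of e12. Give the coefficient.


The outermorphism of a linear map f sends e1^e2 to f(e1)^f(e2).
f(e1) = 4*e1 - 2*e2
f(e2) = 1*e1 - 1*e2
f(e1) ^ f(e2) = (4*e1 - 2*e2) ^ (1*e1 - 1*e2)
= 4*(-1)*e12 + (-2)*1*e21
= (-4 - (-2))*e12
= -2*e12
Coefficient = -2


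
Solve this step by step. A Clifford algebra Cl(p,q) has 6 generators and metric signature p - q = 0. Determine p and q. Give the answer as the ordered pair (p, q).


We need p + q = 6 and p - q = 0.
Adding: 2p = 6 + 0 = 6, so p = 3.
Then q = 6 - 3 = 3.
(p, q) = (3, 3)


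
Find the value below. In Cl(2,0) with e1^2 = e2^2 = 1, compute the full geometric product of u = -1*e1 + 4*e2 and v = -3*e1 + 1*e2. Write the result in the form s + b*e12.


Expand: (-1*e1 + 4*e2)(-3*e1 + 1*e2)
= (-1)*(-3)*e1e1 + (-1)*1*e1e2 + 4*(-3)*e2e1 + 4*1*e2e2
Using e1^2 = e2^2 = 1, e2e1 = -e1e2:
Scalar part s = (-1)*(-3) + 4*1 = 3 + 4 = 7
Bivector part b = (-1)*1 - 4*(-3) = -1 - (-12) = 11
uv = 7 + 11*e12


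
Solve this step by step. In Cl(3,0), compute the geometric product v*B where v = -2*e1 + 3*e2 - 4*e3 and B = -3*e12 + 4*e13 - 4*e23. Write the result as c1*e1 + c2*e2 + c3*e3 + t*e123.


vB has grade-1 (vector) and grade-3 (trivector) parts: vB = (v _| B) + (v ^ B).
Vector part <vB>_1:
  e1: -v2*b12 - v3*b13 = -(3)*(-3) - (-4)*(4) = 25
  e2: v1*b12 - v3*b23 = (-2)*(-3) - (-4)*(-4) = -10
  e3: v1*b13 + v2*b23 = (-2)*(4) + (3)*(-4) = -20
Trivector part <vB>_3:
  e123: v1*b23 - v2*b13 + v3*b12 = (-2)*(-4) - (3)*(4) + (-4)*(-3) = 8
vB = 25*e1 - 10*e2 - 20*e3 + 8*e123


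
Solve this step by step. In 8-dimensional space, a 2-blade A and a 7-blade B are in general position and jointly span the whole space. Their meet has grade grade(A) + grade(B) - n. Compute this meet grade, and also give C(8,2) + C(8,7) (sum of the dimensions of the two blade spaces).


Meet grade = grade(A) + grade(B) - n
= 2 + 7 - 8 = 1
C(8,2) = 28
C(8,7) = 8
dim_A + dim_B = 28 + 8 = 36


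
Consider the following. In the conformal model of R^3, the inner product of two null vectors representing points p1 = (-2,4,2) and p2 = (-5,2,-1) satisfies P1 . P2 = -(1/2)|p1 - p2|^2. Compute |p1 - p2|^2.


p1 - p2 = (3, 2, 3)
|p1 - p2|^2 = 3^2 + 2^2 + 3^2
= 9 + 4 + 9
= 22


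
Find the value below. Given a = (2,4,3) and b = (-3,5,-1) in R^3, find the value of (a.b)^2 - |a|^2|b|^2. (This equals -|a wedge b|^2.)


a . b = 2*(-3) + 4*5 + 3*(-1)
= -6 + 20 + (-3) = 11
|a|^2 = 2^2 + 4^2 + 3^2 = 29
|b|^2 = (-3)^2 + 5^2 + (-1)^2 = 35
(a.b)^2 = 11^2 = 121
|a|^2 * |b|^2 = 29 * 35 = 1015
Result = 121 - 1015 = -894


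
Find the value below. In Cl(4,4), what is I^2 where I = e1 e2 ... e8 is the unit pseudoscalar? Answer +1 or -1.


The pseudoscalar I = e1...e_n (product of all n generators) of Cl(p,q) satisfies I^2 = (-1)^(q + n(n-1)/2).
p = 4, q = 4, n = p + q = 8
n(n-1)/2 = 8 * 7 / 2 = 28
Exponent = q + n(n-1)/2 = 4 + 28 = 32
I^2 = (-1)^32 = +1


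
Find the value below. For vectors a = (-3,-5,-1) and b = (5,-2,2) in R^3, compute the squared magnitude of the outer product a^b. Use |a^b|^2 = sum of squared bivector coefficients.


a wedge b = (a1*b2 - a2*b1)*e12 + (a1*b3 - a3*b1)*e13 + (a2*b3 - a3*b2)*e23
e12 coeff: (-3)*(-2) - (-5)*5 = 6 - (-25) = 31
e13 coeff: (-3)*2 - (-1)*5 = -6 - (-5) = -1
e23 coeff: (-5)*2 - (-1)*(-2) = -10 - 2 = -12
|a wedge b|^2 = 31^2 + (-1)^2 + (-12)^2
= 961 + 1 + 144
= 1106


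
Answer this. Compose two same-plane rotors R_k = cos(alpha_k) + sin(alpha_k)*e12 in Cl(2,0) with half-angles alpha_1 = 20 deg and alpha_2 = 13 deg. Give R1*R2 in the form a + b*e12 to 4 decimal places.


Same-plane rotors commute and their half-angles add:
R1*R2 = cos(a1 + a2) + sin(a1 + a2)*e12.
a1 + a2 = 20 + 13 = 33 deg
cos(33 deg) = 0.8387
sin(33 deg) = 0.5446
R1*R2 = 0.8387 + 0.5446*e12


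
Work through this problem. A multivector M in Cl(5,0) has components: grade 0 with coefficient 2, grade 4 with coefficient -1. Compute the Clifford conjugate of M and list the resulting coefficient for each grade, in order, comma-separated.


Clifford conjugate sign for grade k: (-1)^(k(k+1)/2)
Grade 0: (-1)^(0*1/2) = (-1)^0 = 1, coeff 2 -> 2
Grade 4: (-1)^(4*5/2) = (-1)^10 = 1, coeff -1 -> -1
Conjugated coefficients: 2, -1


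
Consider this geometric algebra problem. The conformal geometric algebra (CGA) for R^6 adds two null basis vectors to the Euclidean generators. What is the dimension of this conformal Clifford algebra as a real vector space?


The conformal model of R^6 uses Cl(7,1): the 6 Euclidean generators plus two extra orthogonal generators e+ (e+^2 = +1) and e- (e-^2 = -1), from which the null vectors e0, einf are built.
Number of generators m = 6 + 2 = 8.
dim Cl(p,q) = 2^m = 2^8 = 256


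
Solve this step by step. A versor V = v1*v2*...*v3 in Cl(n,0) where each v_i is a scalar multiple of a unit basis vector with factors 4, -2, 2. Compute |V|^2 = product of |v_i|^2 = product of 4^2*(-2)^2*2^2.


Each vector v_i has |v_i|^2 = s_i^2
Squared scales: 4^2 = 16, (-2)^2 = 4, 2^2 = 4
|V|^2 = 16 * 4 * 4
= 256


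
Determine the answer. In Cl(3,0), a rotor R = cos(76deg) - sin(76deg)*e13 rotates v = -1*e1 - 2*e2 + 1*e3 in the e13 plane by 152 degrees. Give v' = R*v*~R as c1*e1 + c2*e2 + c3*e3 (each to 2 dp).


Rotor R = cos(76deg) - sin(76deg)*e13
Rotation angle theta = 2 * 76 = 152 degrees in the e13 plane (e1 -> e3).
The component perpendicular to the plane (e2) is invariant: v'_2 = v2 = -2.00
cos(152deg) = -0.8829, sin(152deg) = 0.4695
v'_1 = v1*cos(theta) - v3*sin(theta) = -1*(-0.8829) - 1*0.4695 = 0.41
v'_3 = v1*sin(theta) + v3*cos(theta) = -1*0.4695 + 1*(-0.8829) = -1.35
v' = 0.41*e1 - 2.00*e2 - 1.35*e3


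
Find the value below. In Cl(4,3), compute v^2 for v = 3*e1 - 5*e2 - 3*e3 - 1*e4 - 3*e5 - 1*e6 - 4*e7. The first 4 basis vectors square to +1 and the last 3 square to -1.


v^2 = sum of c_i^2 * e_i^2
Positive signature terms (e_i^2 = +1): 3^2 + (-5)^2 + (-3)^2 + (-1)^2 = 44
Negative signature terms (e_j^2 = -1): (-3)^2 + (-1)^2 + (-4)^2 = 26
v^2 = 44 - 26 = 18


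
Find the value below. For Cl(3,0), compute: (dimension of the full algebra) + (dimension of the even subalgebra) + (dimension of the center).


n = 3 + 0 = 3
Total dim = 2^3 = 8
Even subalgebra dim = 2^2 = 4
n is odd, so center dim = 2
Sum = 8 + 4 + 2 = 14


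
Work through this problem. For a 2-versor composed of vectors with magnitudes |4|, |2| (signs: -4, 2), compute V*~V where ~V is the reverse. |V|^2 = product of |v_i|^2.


Each vector v_i has |v_i|^2 = s_i^2
Squared scales: (-4)^2 = 16, 2^2 = 4
|V|^2 = 16 * 4
= 64


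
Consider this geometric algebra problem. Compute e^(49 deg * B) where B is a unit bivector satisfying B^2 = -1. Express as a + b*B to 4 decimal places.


For a unit bivector B with B^2 = -1, the exponential series gives
e^(theta*B) = cos(theta) + sin(theta)*B (the GA analogue of Euler's formula).
theta = 49 degrees = 0.855211 rad
cos(49 deg) = 0.6561
sin(49 deg) = 0.7547
exp(theta*B) = 0.6561 + 0.7547*B


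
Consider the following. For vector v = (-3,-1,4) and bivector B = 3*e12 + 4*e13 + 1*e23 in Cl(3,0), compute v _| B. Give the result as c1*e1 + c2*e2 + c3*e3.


Left contraction v _| B = <vB>_1 (grade-1 part of the geometric product vB).
Using e1_|e12 = e2, e2_|e12 = -e1, e1_|e13 = e3, e3_|e13 = -e1, e2_|e23 = e3, e3_|e23 = -e2:
e1 coeff: -v2*b12 - v3*b13 = -(-1)*(3) - (4)*(4) = -13
e2 coeff: v1*b12 - v3*b23 = (-3)*(3) - (4)*(1) = -13
e3 coeff: v1*b13 + v2*b23 = (-3)*(4) + (-1)*(1) = -13
v _| B = -13*e1 - 13*e2 - 13*e3


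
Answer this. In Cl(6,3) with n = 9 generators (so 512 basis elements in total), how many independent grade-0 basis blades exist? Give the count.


Number of grade-k basis blades in Cl(p,q) with n = p + q is C(n, k).
n = 6 + 3 = 9
C(9, 0) = 9! / (0! * 9!)
= 362880 / (1 * 362880)
= 1


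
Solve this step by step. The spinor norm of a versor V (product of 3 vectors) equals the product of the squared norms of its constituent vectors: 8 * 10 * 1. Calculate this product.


Spinor norm N(V) = |v1|^2 * |v2|^2 * ... * |v3|^2
= 8 * 10 * 1
Running product: 8, 80, 80
N(V) = 80


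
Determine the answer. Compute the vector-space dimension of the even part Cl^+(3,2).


Even subalgebra dimension = 2^(n-1)
n = 3 + 2 = 5
2^(5 - 1) = 2^4 = 16
Verification: sum of C(5,k) for even k = 1 + 10 + 5 = 16
Result = 16


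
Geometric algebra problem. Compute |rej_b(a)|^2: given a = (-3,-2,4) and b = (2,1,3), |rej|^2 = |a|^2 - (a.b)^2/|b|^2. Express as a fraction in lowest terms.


|a|^2 = (-3)^2 + (-2)^2 + 4^2 = 29
|b|^2 = 2^2 + 1^2 + 3^2 = 14
a . b = (-3)*2 + (-2)*1 + 4*3 = 4
(a.b)^2 = 4^2 = 16
|rej|^2 = 29 - 16/14
= (406 - 16)/14
= 390/14
In lowest terms: 195/7


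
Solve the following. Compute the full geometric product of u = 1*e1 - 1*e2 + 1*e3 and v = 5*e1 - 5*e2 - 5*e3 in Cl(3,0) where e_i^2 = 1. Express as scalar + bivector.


In Cl(3,0): e_i^2 = 1, e_ie_j = -e_je_i for i != j.
Scalar part = u . v = 1*5 + (-1)*(-5) + 1*(-5)
= 5 + 5 + (-5) = 5
e12 coeff = 1*(-5) - (-1)*5 = -5 - (-5) = 0
e13 coeff = 1*(-5) - 1*5 = -5 - 5 = -10
e23 coeff = (-1)*(-5) - 1*(-5) = 5 - (-5) = 10
uv = 5 + 0*e12 - 10*e13 + 10*e23


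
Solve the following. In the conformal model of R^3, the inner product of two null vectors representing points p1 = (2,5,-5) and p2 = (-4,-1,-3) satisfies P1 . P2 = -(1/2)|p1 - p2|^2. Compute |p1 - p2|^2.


p1 - p2 = (6, 6, -2)
|p1 - p2|^2 = 6^2 + 6^2 + (-2)^2
= 36 + 36 + 4
= 76


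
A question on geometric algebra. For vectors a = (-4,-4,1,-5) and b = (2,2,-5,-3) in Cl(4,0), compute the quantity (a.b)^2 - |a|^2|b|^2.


a . b = (-4)*2 + (-4)*2 + 1*(-5) + (-5)*(-3)
= -8 + (-8) + (-5) + 15 = -6
|a|^2 = (-4)^2 + (-4)^2 + 1^2 + (-5)^2 = 58
|b|^2 = 2^2 + 2^2 + (-5)^2 + (-3)^2 = 42
(a.b)^2 = (-6)^2 = 36
|a|^2 * |b|^2 = 58 * 42 = 2436
Result = 36 - 2436 = -2400


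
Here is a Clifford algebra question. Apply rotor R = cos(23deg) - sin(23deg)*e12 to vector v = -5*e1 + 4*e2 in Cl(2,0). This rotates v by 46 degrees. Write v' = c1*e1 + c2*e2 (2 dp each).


Rotor R = cos(23deg) - sin(23deg)*e12
Rotation angle theta = 2 * 23 = 46 degrees
v' = R*v*~R rotates v by theta.
cos(46deg) = 0.6947, sin(46deg) = 0.7193
v'_1 = -5*cos(46deg) - 4*sin(46deg)
= -5*0.6947 - 4*0.7193
= -6.35
v'_2 = -5*sin(46deg) + 4*cos(46deg)
= -5*0.7193 + 4*0.6947
= -0.82
v' = -6.35*e1 - 0.82*e2


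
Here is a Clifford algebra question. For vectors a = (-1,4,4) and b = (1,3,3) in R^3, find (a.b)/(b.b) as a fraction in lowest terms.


Projection coefficient = (a . b) / (b . b)
a . b = (-1)*1 + 4*3 + 4*3
= -1 + 12 + 12 = 23
b . b = 1^2 + 3^2 + 3^2
= 1 + 9 + 9 = 19
Coefficient = 23/19
In lowest terms: 23/19


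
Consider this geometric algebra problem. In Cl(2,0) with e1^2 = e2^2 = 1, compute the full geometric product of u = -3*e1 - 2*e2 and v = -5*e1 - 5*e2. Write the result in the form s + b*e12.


Expand: (-3*e1 - 2*e2)(-5*e1 - 5*e2)
= (-3)*(-5)*e1e1 + (-3)*(-5)*e1e2 + (-2)*(-5)*e2e1 + (-2)*(-5)*e2e2
Using e1^2 = e2^2 = 1, e2e1 = -e1e2:
Scalar part s = (-3)*(-5) + (-2)*(-5) = 15 + 10 = 25
Bivector part b = (-3)*(-5) - (-2)*(-5) = 15 - 10 = 5
uv = 25 + 5*e12


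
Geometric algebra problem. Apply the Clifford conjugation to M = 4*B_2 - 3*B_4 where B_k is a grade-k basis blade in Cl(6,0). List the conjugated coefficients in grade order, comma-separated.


Clifford conjugate sign for grade k: (-1)^(k(k+1)/2)
Grade 2: (-1)^(2*3/2) = (-1)^3 = -1, coeff 4 -> -4
Grade 4: (-1)^(4*5/2) = (-1)^10 = 1, coeff -3 -> -3
Conjugated coefficients: -4, -3


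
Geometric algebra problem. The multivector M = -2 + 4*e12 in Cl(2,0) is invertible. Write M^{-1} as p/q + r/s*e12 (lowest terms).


M = -2 + 4*e12, where e12^2 = -1.
Since M commutes with its reverse ~M = a - b*e12, M * ~M = a^2 - b^2*e12^2 = a^2 + b^2.
So M^{-1} = ~M / (a^2 + b^2) = (a - b*e12)/(a^2 + b^2).
a^2 + b^2 = 4 + 16 = 20
Scalar part = -2/20 = -1/10
Bivector coeff = -4/20 = -1/5
M^{-1} = -1/10 - 1/5*e12


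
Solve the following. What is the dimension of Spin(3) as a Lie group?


Spin(n) double-covers SO(n); both have Lie algebra so(n) of dimension n(n-1)/2.
n = 3
n(n-1) = 3 * 2 = 6
dim Spin(3) = 6/2 = 3


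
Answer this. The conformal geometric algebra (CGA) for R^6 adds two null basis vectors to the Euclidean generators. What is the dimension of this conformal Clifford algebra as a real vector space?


The conformal model of R^6 uses Cl(7,1): the 6 Euclidean generators plus two extra orthogonal generators e+ (e+^2 = +1) and e- (e-^2 = -1), from which the null vectors e0, einf are built.
Number of generators m = 6 + 2 = 8.
dim Cl(p,q) = 2^m = 2^8 = 256


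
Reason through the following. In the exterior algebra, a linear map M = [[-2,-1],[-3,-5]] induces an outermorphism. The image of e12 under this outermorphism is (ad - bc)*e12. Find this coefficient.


The outermorphism of a linear map f sends e1^e2 to f(e1)^f(e2).
f(e1) = -2*e1 - 3*e2
f(e2) = -1*e1 - 5*e2
f(e1) ^ f(e2) = (-2*e1 - 3*e2) ^ (-1*e1 - 5*e2)
= (-2)*(-5)*e12 + (-3)*(-1)*e21
= (10 - 3)*e12
= 7*e12
Coefficient = 7


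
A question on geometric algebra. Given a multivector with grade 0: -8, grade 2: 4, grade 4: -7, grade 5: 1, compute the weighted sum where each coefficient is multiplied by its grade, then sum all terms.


Grade-weighted sum = sum of grade_k * coefficient_k
0*(-8) = 0
2*4 = 8
4*(-7) = -28
5*1 = 5
Total = 0 + 8 + (-28) + 5 = -15


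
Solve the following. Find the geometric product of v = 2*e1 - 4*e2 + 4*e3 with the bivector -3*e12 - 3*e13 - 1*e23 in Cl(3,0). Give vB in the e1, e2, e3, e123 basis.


vB has grade-1 (vector) and grade-3 (trivector) parts: vB = (v _| B) + (v ^ B).
Vector part <vB>_1:
  e1: -v2*b12 - v3*b13 = -(-4)*(-3) - (4)*(-3) = 0
  e2: v1*b12 - v3*b23 = (2)*(-3) - (4)*(-1) = -2
  e3: v1*b13 + v2*b23 = (2)*(-3) + (-4)*(-1) = -2
Trivector part <vB>_3:
  e123: v1*b23 - v2*b13 + v3*b12 = (2)*(-1) - (-4)*(-3) + (4)*(-3) = -26
vB = 0*e1 - 2*e2 - 2*e3 - 26*e123


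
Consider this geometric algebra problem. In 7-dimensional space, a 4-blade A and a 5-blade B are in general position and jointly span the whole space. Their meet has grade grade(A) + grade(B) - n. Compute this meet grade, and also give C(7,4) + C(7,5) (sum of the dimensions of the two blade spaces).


Meet grade = grade(A) + grade(B) - n
= 4 + 5 - 7 = 2
C(7,4) = 35
C(7,5) = 21
dim_A + dim_B = 35 + 21 = 56


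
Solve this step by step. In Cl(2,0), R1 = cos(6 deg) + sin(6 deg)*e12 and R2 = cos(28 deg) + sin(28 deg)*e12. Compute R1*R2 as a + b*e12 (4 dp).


Same-plane rotors commute and their half-angles add:
R1*R2 = cos(a1 + a2) + sin(a1 + a2)*e12.
a1 + a2 = 6 + 28 = 34 deg
cos(34 deg) = 0.8290
sin(34 deg) = 0.5592
R1*R2 = 0.8290 + 0.5592*e12


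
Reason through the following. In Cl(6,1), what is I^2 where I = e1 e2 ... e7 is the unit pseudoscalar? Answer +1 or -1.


The pseudoscalar I = e1...e_n (product of all n generators) of Cl(p,q) satisfies I^2 = (-1)^(q + n(n-1)/2).
p = 6, q = 1, n = p + q = 7
n(n-1)/2 = 7 * 6 / 2 = 21
Exponent = q + n(n-1)/2 = 1 + 21 = 22
I^2 = (-1)^22 = +1


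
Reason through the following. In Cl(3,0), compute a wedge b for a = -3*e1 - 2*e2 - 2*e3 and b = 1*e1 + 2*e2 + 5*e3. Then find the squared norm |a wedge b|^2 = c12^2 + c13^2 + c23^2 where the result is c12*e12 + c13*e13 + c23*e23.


a wedge b = (a1*b2 - a2*b1)*e12 + (a1*b3 - a3*b1)*e13 + (a2*b3 - a3*b2)*e23
e12 coeff: (-3)*2 - (-2)*1 = -6 - (-2) = -4
e13 coeff: (-3)*5 - (-2)*1 = -15 - (-2) = -13
e23 coeff: (-2)*5 - (-2)*2 = -10 - (-4) = -6
|a wedge b|^2 = (-4)^2 + (-13)^2 + (-6)^2
= 16 + 169 + 36
= 221


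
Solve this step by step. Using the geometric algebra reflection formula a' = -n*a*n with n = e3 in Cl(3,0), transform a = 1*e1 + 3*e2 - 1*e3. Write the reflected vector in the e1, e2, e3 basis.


Reflection formula: a' = -n*a*n, with n = e3 (unit vector, n^2 = 1).
For reflection through hyperplane perp to e3:
The component along e3 flips sign, others stay.
a = (1, 3, -1)
a' = (1, 3, 1)
a' = 1*e1 + 3*e2 + 1*e3


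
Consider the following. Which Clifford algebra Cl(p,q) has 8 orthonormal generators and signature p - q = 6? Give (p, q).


We need p + q = 8 and p - q = 6.
Adding: 2p = 8 + 6 = 14, so p = 7.
Then q = 8 - 7 = 1.
(p, q) = (7, 1)


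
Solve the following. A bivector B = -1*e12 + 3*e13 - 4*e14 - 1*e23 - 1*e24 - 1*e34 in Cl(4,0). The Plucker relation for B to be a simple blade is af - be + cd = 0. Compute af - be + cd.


Plucker relation: af - be + cd
a*f = (-1)*(-1) = 1
b*e = 3*(-1) = -3
c*d = (-4)*(-1) = 4
af - be + cd = 1 - (-3) + 4
= 8


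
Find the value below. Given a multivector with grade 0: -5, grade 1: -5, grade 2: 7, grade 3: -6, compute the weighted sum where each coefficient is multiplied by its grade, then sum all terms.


Grade-weighted sum = sum of grade_k * coefficient_k
0*(-5) = 0
1*(-5) = -5
2*7 = 14
3*(-6) = -18
Total = 0 + (-5) + 14 + (-18) = -9


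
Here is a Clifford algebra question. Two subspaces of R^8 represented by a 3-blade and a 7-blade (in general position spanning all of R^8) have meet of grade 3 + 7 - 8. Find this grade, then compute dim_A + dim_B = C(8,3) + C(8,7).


Meet grade = grade(A) + grade(B) - n
= 3 + 7 - 8 = 2
C(8,3) = 56
C(8,7) = 8
dim_A + dim_B = 56 + 8 = 64


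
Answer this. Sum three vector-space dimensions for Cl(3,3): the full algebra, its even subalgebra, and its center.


n = 3 + 3 = 6
Total dim = 2^6 = 64
Even subalgebra dim = 2^5 = 32
n is even, so center dim = 1
Sum = 64 + 32 + 1 = 97


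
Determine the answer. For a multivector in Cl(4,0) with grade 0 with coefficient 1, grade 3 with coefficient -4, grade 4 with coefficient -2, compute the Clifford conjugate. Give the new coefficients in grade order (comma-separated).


Clifford conjugate sign for grade k: (-1)^(k(k+1)/2)
Grade 0: (-1)^(0*1/2) = (-1)^0 = 1, coeff 1 -> 1
Grade 3: (-1)^(3*4/2) = (-1)^6 = 1, coeff -4 -> -4
Grade 4: (-1)^(4*5/2) = (-1)^10 = 1, coeff -2 -> -2
Conjugated coefficients: 1, -4, -2


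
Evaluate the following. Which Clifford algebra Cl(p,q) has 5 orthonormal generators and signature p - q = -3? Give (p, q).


We need p + q = 5 and p - q = -3.
Adding: 2p = 5 + (-3) = 2, so p = 1.
Then q = 5 - 1 = 4.
(p, q) = (1, 4)


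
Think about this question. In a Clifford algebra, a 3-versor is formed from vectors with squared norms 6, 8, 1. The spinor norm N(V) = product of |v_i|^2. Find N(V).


Spinor norm N(V) = |v1|^2 * |v2|^2 * ... * |v3|^2
= 6 * 8 * 1
Running product: 6, 48, 48
N(V) = 48


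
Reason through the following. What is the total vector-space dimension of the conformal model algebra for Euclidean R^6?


The conformal model of R^6 uses Cl(7,1): the 6 Euclidean generators plus two extra orthogonal generators e+ (e+^2 = +1) and e- (e-^2 = -1), from which the null vectors e0, einf are built.
Number of generators m = 6 + 2 = 8.
dim Cl(p,q) = 2^m = 2^8 = 256


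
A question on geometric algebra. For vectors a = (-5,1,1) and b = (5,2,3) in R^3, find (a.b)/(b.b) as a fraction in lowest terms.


Projection coefficient = (a . b) / (b . b)
a . b = (-5)*5 + 1*2 + 1*3
= -25 + 2 + 3 = -20
b . b = 5^2 + 2^2 + 3^2
= 25 + 4 + 9 = 38
Coefficient = -20/38
In lowest terms: -10/19


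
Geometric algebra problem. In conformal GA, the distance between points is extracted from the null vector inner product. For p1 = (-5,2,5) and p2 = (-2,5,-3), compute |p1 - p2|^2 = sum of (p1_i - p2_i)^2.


p1 - p2 = (-3, -3, 8)
|p1 - p2|^2 = (-3)^2 + (-3)^2 + 8^2
= 9 + 9 + 64
= 82


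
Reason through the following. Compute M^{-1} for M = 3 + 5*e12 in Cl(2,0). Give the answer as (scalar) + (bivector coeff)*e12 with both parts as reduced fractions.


M = 3 + 5*e12, where e12^2 = -1.
Since M commutes with its reverse ~M = a - b*e12, M * ~M = a^2 - b^2*e12^2 = a^2 + b^2.
So M^{-1} = ~M / (a^2 + b^2) = (a - b*e12)/(a^2 + b^2).
a^2 + b^2 = 9 + 25 = 34
Scalar part = 3/34 = 3/34
Bivector coeff = -5/34 = -5/34
M^{-1} = 3/34 - 5/34*e12


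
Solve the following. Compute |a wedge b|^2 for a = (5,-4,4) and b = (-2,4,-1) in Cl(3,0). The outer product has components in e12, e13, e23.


a wedge b = (a1*b2 - a2*b1)*e12 + (a1*b3 - a3*b1)*e13 + (a2*b3 - a3*b2)*e23
e12 coeff: 5*4 - (-4)*(-2) = 20 - 8 = 12
e13 coeff: 5*(-1) - 4*(-2) = -5 - (-8) = 3
e23 coeff: (-4)*(-1) - 4*4 = 4 - 16 = -12
|a wedge b|^2 = 12^2 + 3^2 + (-12)^2
= 144 + 9 + 144
= 297


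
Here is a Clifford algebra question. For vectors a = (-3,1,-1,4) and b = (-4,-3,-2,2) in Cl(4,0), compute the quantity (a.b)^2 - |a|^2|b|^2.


a . b = (-3)*(-4) + 1*(-3) + (-1)*(-2) + 4*2
= 12 + (-3) + 2 + 8 = 19
|a|^2 = (-3)^2 + 1^2 + (-1)^2 + 4^2 = 27
|b|^2 = (-4)^2 + (-3)^2 + (-2)^2 + 2^2 = 33
(a.b)^2 = 19^2 = 361
|a|^2 * |b|^2 = 27 * 33 = 891
Result = 361 - 891 = -530


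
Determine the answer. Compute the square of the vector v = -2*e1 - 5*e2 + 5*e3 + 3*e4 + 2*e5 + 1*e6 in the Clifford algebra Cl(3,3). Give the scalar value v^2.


v^2 = sum of c_i^2 * e_i^2
Positive signature terms (e_i^2 = +1): (-2)^2 + (-5)^2 + 5^2 = 54
Negative signature terms (e_j^2 = -1): 3^2 + 2^2 + 1^2 = 14
v^2 = 54 - 14 = 40


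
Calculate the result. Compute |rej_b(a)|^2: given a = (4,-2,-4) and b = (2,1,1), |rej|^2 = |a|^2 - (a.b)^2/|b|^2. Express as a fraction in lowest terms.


|a|^2 = 4^2 + (-2)^2 + (-4)^2 = 36
|b|^2 = 2^2 + 1^2 + 1^2 = 6
a . b = 4*2 + (-2)*1 + (-4)*1 = 2
(a.b)^2 = 2^2 = 4
|rej|^2 = 36 - 4/6
= (216 - 4)/6
= 212/6
In lowest terms: 106/3


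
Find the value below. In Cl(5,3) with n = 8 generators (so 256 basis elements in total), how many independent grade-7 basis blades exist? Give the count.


Number of grade-k basis blades in Cl(p,q) with n = p + q is C(n, k).
n = 5 + 3 = 8
C(8, 7) = 8! / (7! * 1!)
= 40320 / (5040 * 1)
= 8


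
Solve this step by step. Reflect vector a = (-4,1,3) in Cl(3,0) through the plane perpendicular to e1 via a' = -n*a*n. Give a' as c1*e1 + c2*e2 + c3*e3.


Reflection formula: a' = -n*a*n, with n = e1 (unit vector, n^2 = 1).
For reflection through hyperplane perp to e1:
The component along e1 flips sign, others stay.
a = (-4, 1, 3)
a' = (4, 1, 3)
a' = 4*e1 + 1*e2 + 3*e3


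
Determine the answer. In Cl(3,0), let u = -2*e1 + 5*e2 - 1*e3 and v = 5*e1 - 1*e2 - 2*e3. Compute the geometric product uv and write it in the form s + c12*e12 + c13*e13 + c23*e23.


In Cl(3,0): e_i^2 = 1, e_ie_j = -e_je_i for i != j.
Scalar part = u . v = (-2)*5 + 5*(-1) + (-1)*(-2)
= -10 + (-5) + 2 = -13
e12 coeff = (-2)*(-1) - 5*5 = 2 - 25 = -23
e13 coeff = (-2)*(-2) - (-1)*5 = 4 - (-5) = 9
e23 coeff = 5*(-2) - (-1)*(-1) = -10 - 1 = -11
uv = -13 - 23*e12 + 9*e13 - 11*e23


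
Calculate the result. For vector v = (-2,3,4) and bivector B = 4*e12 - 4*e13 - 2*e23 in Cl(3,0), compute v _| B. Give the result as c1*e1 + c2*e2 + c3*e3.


Left contraction v _| B = <vB>_1 (grade-1 part of the geometric product vB).
Using e1_|e12 = e2, e2_|e12 = -e1, e1_|e13 = e3, e3_|e13 = -e1, e2_|e23 = e3, e3_|e23 = -e2:
e1 coeff: -v2*b12 - v3*b13 = -(3)*(4) - (4)*(-4) = 4
e2 coeff: v1*b12 - v3*b23 = (-2)*(4) - (4)*(-2) = 0
e3 coeff: v1*b13 + v2*b23 = (-2)*(-4) + (3)*(-2) = 2
v _| B = 4*e1 + 0*e2 + 2*e3


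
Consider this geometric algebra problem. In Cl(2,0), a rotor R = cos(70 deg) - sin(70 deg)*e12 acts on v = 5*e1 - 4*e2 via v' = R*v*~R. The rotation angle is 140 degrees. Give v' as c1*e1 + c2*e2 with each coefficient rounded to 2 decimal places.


Rotor R = cos(70deg) - sin(70deg)*e12
Rotation angle theta = 2 * 70 = 140 degrees
v' = R*v*~R rotates v by theta.
cos(140deg) = -0.7660, sin(140deg) = 0.6428
v'_1 = 5*cos(140deg) - (-4)*sin(140deg)
= 5*(-0.7660) - (-4)*0.6428
= -1.26
v'_2 = 5*sin(140deg) + (-4)*cos(140deg)
= 5*0.6428 + (-4)*(-0.7660)
= 6.28
v' = -1.26*e1 + 6.28*e2


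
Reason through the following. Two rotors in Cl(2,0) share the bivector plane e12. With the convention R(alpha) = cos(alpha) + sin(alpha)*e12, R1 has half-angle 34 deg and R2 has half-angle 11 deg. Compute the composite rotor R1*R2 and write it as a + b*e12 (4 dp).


Same-plane rotors commute and their half-angles add:
R1*R2 = cos(a1 + a2) + sin(a1 + a2)*e12.
a1 + a2 = 34 + 11 = 45 deg
cos(45 deg) = 0.7071
sin(45 deg) = 0.7071
R1*R2 = 0.7071 + 0.7071*e12


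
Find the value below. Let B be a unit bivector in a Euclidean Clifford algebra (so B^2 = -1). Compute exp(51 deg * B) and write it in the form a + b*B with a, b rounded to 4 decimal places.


For a unit bivector B with B^2 = -1, the exponential series gives
e^(theta*B) = cos(theta) + sin(theta)*B (the GA analogue of Euler's formula).
theta = 51 degrees = 0.890118 rad
cos(51 deg) = 0.6293
sin(51 deg) = 0.7771
exp(theta*B) = 0.6293 + 0.7771*B


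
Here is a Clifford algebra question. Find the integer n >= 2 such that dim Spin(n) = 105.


dim Spin(n) = dim so(n) = n(n-1)/2.
Solve n(n-1)/2 = 105, i.e. n^2 - n - 210 = 0.
Discriminant = 1 + 8*105 = 841
n = (1 + sqrt(841))/2 = (1 + 29)/2 = 15


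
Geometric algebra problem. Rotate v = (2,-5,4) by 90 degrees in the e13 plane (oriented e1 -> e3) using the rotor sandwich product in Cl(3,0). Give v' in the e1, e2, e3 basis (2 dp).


Rotor R = cos(45deg) - sin(45deg)*e13
Rotation angle theta = 2 * 45 = 90 degrees in the e13 plane (e1 -> e3).
The component perpendicular to the plane (e2) is invariant: v'_2 = v2 = -5.00
cos(90deg) = 0.0000, sin(90deg) = 1.0000
v'_1 = v1*cos(theta) - v3*sin(theta) = 2*0.0000 - 4*1.0000 = -4.00
v'_3 = v1*sin(theta) + v3*cos(theta) = 2*1.0000 + 4*0.0000 = 2.00
v' = -4.00*e1 - 5.00*e2 + 2.00*e3


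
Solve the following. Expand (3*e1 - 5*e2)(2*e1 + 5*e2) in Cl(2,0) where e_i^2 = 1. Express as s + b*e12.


Expand: (3*e1 - 5*e2)(2*e1 + 5*e2)
= 3*2*e1e1 + 3*5*e1e2 + (-5)*2*e2e1 + (-5)*5*e2e2
Using e1^2 = e2^2 = 1, e2e1 = -e1e2:
Scalar part s = 3*2 + (-5)*5 = 6 + (-25) = -19
Bivector part b = 3*5 - (-5)*2 = 15 - (-10) = 25
uv = -19 + 25*e12


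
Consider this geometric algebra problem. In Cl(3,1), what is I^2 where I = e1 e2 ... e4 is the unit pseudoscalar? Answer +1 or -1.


The pseudoscalar I = e1...e_n (product of all n generators) of Cl(p,q) satisfies I^2 = (-1)^(q + n(n-1)/2).
p = 3, q = 1, n = p + q = 4
n(n-1)/2 = 4 * 3 / 2 = 6
Exponent = q + n(n-1)/2 = 1 + 6 = 7
I^2 = (-1)^7 = -1


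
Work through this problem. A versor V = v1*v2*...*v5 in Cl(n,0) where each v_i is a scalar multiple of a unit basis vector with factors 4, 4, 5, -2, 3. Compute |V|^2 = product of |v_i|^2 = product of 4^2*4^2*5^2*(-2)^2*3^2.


Each vector v_i has |v_i|^2 = s_i^2
Squared scales: 4^2 = 16, 4^2 = 16, 5^2 = 25, (-2)^2 = 4, 3^2 = 9
|V|^2 = 16 * 16 * 25 * 4 * 9
= 230400


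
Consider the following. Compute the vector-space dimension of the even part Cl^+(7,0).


Even subalgebra dimension = 2^(n-1)
n = 7 + 0 = 7
2^(7 - 1) = 2^6 = 64
Verification: sum of C(7,k) for even k = 1 + 21 + 35 + 7 = 64
Result = 64


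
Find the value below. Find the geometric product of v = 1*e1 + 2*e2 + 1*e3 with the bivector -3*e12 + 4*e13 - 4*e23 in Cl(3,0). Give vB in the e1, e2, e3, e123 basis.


vB has grade-1 (vector) and grade-3 (trivector) parts: vB = (v _| B) + (v ^ B).
Vector part <vB>_1:
  e1: -v2*b12 - v3*b13 = -(2)*(-3) - (1)*(4) = 2
  e2: v1*b12 - v3*b23 = (1)*(-3) - (1)*(-4) = 1
  e3: v1*b13 + v2*b23 = (1)*(4) + (2)*(-4) = -4
Trivector part <vB>_3:
  e123: v1*b23 - v2*b13 + v3*b12 = (1)*(-4) - (2)*(4) + (1)*(-3) = -15
vB = 2*e1 + 1*e2 - 4*e3 - 15*e123


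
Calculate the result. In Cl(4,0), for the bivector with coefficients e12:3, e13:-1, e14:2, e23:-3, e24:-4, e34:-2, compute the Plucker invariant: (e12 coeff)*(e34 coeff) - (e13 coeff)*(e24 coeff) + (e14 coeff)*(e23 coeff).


Plucker relation: af - be + cd
a*f = 3*(-2) = -6
b*e = (-1)*(-4) = 4
c*d = 2*(-3) = -6
af - be + cd = -6 - 4 + (-6)
= -16


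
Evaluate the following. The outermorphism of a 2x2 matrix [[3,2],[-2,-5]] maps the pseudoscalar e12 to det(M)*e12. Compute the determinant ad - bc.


The outermorphism of a linear map f sends e1^e2 to f(e1)^f(e2).
f(e1) = 3*e1 - 2*e2
f(e2) = 2*e1 - 5*e2
f(e1) ^ f(e2) = (3*e1 - 2*e2) ^ (2*e1 - 5*e2)
= 3*(-5)*e12 + (-2)*2*e21
= (-15 - (-4))*e12
= -11*e12
Coefficient = -11


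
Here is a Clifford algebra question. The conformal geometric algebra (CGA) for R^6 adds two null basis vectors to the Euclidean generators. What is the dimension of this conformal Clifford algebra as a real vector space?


The conformal model of R^6 uses Cl(7,1): the 6 Euclidean generators plus two extra orthogonal generators e+ (e+^2 = +1) and e- (e-^2 = -1), from which the null vectors e0, einf are built.
Number of generators m = 6 + 2 = 8.
dim Cl(p,q) = 2^m = 2^8 = 256


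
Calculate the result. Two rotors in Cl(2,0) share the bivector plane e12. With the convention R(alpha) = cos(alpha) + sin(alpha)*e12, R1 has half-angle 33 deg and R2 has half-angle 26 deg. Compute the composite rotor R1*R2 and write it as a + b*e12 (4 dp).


Same-plane rotors commute and their half-angles add:
R1*R2 = cos(a1 + a2) + sin(a1 + a2)*e12.
a1 + a2 = 33 + 26 = 59 deg
cos(59 deg) = 0.5150
sin(59 deg) = 0.8572
R1*R2 = 0.5150 + 0.8572*e12


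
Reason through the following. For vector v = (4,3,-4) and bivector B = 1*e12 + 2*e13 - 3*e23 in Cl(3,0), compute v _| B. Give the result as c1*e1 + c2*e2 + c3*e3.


Left contraction v _| B = <vB>_1 (grade-1 part of the geometric product vB).
Using e1_|e12 = e2, e2_|e12 = -e1, e1_|e13 = e3, e3_|e13 = -e1, e2_|e23 = e3, e3_|e23 = -e2:
e1 coeff: -v2*b12 - v3*b13 = -(3)*(1) - (-4)*(2) = 5
e2 coeff: v1*b12 - v3*b23 = (4)*(1) - (-4)*(-3) = -8
e3 coeff: v1*b13 + v2*b23 = (4)*(2) + (3)*(-3) = -1
v _| B = 5*e1 - 8*e2 - 1*e3


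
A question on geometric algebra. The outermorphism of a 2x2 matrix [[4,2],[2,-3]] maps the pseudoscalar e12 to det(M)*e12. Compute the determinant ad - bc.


The outermorphism of a linear map f sends e1^e2 to f(e1)^f(e2).
f(e1) = 4*e1 + 2*e2
f(e2) = 2*e1 - 3*e2
f(e1) ^ f(e2) = (4*e1 + 2*e2) ^ (2*e1 - 3*e2)
= 4*(-3)*e12 + 2*2*e21
= (-12 - 4)*e12
= -16*e12
Coefficient = -16


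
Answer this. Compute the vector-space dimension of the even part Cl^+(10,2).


Even subalgebra dimension = 2^(n-1)
n = 10 + 2 = 12
2^(12 - 1) = 2^11 = 2048
Verification: sum of C(12,k) for even k = 1 + 66 + 495 + 924 + 495 + 66 + 1 = 2048
Result = 2048


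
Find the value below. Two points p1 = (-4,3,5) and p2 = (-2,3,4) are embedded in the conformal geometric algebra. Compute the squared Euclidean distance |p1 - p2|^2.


p1 - p2 = (-2, 0, 1)
|p1 - p2|^2 = (-2)^2 + 0^2 + 1^2
= 4 + 0 + 1
= 5


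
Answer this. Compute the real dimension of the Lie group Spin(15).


Spin(n) double-covers SO(n); both have Lie algebra so(n) of dimension n(n-1)/2.
n = 15
n(n-1) = 15 * 14 = 210
dim Spin(15) = 210/2 = 105


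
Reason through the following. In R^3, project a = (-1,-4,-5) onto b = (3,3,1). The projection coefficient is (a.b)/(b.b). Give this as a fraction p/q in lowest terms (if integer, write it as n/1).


Projection coefficient = (a . b) / (b . b)
a . b = (-1)*3 + (-4)*3 + (-5)*1
= -3 + (-12) + (-5) = -20
b . b = 3^2 + 3^2 + 1^2
= 9 + 9 + 1 = 19
Coefficient = -20/19
In lowest terms: -20/19


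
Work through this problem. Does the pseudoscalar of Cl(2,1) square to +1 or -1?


The pseudoscalar I = e1...e_n (product of all n generators) of Cl(p,q) satisfies I^2 = (-1)^(q + n(n-1)/2).
p = 2, q = 1, n = p + q = 3
n(n-1)/2 = 3 * 2 / 2 = 3
Exponent = q + n(n-1)/2 = 1 + 3 = 4
I^2 = (-1)^4 = +1


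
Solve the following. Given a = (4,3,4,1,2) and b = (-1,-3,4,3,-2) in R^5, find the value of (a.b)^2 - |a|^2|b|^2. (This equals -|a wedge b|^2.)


a . b = 4*(-1) + 3*(-3) + 4*4 + 1*3 + 2*(-2)
= -4 + (-9) + 16 + 3 + (-4) = 2
|a|^2 = 4^2 + 3^2 + 4^2 + 1^2 + 2^2 = 46
|b|^2 = (-1)^2 + (-3)^2 + 4^2 + 3^2 + (-2)^2 = 39
(a.b)^2 = 2^2 = 4
|a|^2 * |b|^2 = 46 * 39 = 1794
Result = 4 - 1794 = -1790


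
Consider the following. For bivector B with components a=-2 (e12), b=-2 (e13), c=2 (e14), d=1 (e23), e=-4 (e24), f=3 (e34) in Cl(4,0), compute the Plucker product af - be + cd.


Plucker relation: af - be + cd
a*f = (-2)*3 = -6
b*e = (-2)*(-4) = 8
c*d = 2*1 = 2
af - be + cd = -6 - 8 + 2
= -12


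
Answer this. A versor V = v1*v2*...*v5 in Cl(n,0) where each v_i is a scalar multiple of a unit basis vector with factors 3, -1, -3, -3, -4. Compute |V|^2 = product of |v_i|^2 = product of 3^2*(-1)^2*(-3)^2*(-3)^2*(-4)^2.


Each vector v_i has |v_i|^2 = s_i^2
Squared scales: 3^2 = 9, (-1)^2 = 1, (-3)^2 = 9, (-3)^2 = 9, (-4)^2 = 16
|V|^2 = 9 * 1 * 9 * 9 * 16
= 11664


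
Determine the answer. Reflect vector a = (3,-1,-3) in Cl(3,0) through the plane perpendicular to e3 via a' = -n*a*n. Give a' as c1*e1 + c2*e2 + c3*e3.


Reflection formula: a' = -n*a*n, with n = e3 (unit vector, n^2 = 1).
For reflection through hyperplane perp to e3:
The component along e3 flips sign, others stay.
a = (3, -1, -3)
a' = (3, -1, 3)
a' = 3*e1 - 1*e2 + 3*e3


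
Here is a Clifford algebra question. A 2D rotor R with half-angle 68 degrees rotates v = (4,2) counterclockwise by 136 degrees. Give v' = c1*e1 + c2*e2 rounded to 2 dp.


Rotor R = cos(68deg) - sin(68deg)*e12
Rotation angle theta = 2 * 68 = 136 degrees
v' = R*v*~R rotates v by theta.
cos(136deg) = -0.7193, sin(136deg) = 0.6947
v'_1 = 4*cos(136deg) - 2*sin(136deg)
= 4*(-0.7193) - 2*0.6947
= -4.27
v'_2 = 4*sin(136deg) + 2*cos(136deg)
= 4*0.6947 + 2*(-0.7193)
= 1.34
v' = -4.27*e1 + 1.34*e2


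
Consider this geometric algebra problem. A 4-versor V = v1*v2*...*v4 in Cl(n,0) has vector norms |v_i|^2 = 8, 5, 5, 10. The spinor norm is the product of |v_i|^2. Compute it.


Spinor norm N(V) = |v1|^2 * |v2|^2 * ... * |v4|^2
= 8 * 5 * 5 * 10
Running product: 8, 40, 200, 2000
N(V) = 2000


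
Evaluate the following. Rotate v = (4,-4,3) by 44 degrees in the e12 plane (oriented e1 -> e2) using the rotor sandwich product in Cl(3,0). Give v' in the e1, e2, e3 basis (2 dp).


Rotor R = cos(22deg) - sin(22deg)*e12
Rotation angle theta = 2 * 22 = 44 degrees in the e12 plane (e1 -> e2).
The component perpendicular to the plane (e3) is invariant: v'_3 = v3 = 3.00
cos(44deg) = 0.7193, sin(44deg) = 0.6947
v'_1 = v1*cos(theta) - v2*sin(theta) = 4*0.7193 - (-4)*0.6947 = 5.66
v'_2 = v1*sin(theta) + v2*cos(theta) = 4*0.6947 + (-4)*0.7193 = -0.10
v' = 5.66*e1 - 0.10*e2 + 3.00*e3


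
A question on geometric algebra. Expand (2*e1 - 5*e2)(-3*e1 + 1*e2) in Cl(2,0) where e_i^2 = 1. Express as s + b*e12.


Expand: (2*e1 - 5*e2)(-3*e1 + 1*e2)
= 2*(-3)*e1e1 + 2*1*e1e2 + (-5)*(-3)*e2e1 + (-5)*1*e2e2
Using e1^2 = e2^2 = 1, e2e1 = -e1e2:
Scalar part s = 2*(-3) + (-5)*1 = -6 + (-5) = -11
Bivector part b = 2*1 - (-5)*(-3) = 2 - 15 = -13
uv = -11 - 13*e12


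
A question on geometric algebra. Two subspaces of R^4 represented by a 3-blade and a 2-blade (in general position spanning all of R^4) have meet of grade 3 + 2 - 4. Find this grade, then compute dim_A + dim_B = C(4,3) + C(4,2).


Meet grade = grade(A) + grade(B) - n
= 3 + 2 - 4 = 1
C(4,3) = 4
C(4,2) = 6
dim_A + dim_B = 4 + 6 = 10


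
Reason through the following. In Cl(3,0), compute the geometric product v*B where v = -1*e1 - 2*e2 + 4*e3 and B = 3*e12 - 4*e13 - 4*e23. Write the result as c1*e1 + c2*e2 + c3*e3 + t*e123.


vB has grade-1 (vector) and grade-3 (trivector) parts: vB = (v _| B) + (v ^ B).
Vector part <vB>_1:
  e1: -v2*b12 - v3*b13 = -(-2)*(3) - (4)*(-4) = 22
  e2: v1*b12 - v3*b23 = (-1)*(3) - (4)*(-4) = 13
  e3: v1*b13 + v2*b23 = (-1)*(-4) + (-2)*(-4) = 12
Trivector part <vB>_3:
  e123: v1*b23 - v2*b13 + v3*b12 = (-1)*(-4) - (-2)*(-4) + (4)*(3) = 8
vB = 22*e1 + 13*e2 + 12*e3 + 8*e123


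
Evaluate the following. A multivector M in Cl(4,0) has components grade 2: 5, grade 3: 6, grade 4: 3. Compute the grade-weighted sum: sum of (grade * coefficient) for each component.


Grade-weighted sum = sum of grade_k * coefficient_k
2*5 = 10
3*6 = 18
4*3 = 12
Total = 10 + 18 + 12 = 40
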